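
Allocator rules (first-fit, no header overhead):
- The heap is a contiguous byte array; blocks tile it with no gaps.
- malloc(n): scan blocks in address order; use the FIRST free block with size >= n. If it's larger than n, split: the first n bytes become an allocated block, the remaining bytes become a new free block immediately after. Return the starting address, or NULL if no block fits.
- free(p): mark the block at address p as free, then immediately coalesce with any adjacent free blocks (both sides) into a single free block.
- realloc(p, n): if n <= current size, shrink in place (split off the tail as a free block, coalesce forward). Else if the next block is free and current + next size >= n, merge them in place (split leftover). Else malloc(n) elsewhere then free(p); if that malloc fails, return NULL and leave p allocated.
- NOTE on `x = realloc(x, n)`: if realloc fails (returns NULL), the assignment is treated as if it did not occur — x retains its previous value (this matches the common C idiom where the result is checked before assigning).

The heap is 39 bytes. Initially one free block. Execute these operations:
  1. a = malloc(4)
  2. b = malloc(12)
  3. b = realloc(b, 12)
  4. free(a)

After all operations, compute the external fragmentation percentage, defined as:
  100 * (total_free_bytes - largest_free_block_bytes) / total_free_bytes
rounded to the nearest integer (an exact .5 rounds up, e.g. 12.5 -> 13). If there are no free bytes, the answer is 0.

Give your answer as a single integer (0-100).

Op 1: a = malloc(4) -> a = 0; heap: [0-3 ALLOC][4-38 FREE]
Op 2: b = malloc(12) -> b = 4; heap: [0-3 ALLOC][4-15 ALLOC][16-38 FREE]
Op 3: b = realloc(b, 12) -> b = 4; heap: [0-3 ALLOC][4-15 ALLOC][16-38 FREE]
Op 4: free(a) -> (freed a); heap: [0-3 FREE][4-15 ALLOC][16-38 FREE]
Free blocks: [4 23] total_free=27 largest=23 -> 100*(27-23)/27 = 400/27 ≈ 14.815 -> rounds to 15

Answer: 15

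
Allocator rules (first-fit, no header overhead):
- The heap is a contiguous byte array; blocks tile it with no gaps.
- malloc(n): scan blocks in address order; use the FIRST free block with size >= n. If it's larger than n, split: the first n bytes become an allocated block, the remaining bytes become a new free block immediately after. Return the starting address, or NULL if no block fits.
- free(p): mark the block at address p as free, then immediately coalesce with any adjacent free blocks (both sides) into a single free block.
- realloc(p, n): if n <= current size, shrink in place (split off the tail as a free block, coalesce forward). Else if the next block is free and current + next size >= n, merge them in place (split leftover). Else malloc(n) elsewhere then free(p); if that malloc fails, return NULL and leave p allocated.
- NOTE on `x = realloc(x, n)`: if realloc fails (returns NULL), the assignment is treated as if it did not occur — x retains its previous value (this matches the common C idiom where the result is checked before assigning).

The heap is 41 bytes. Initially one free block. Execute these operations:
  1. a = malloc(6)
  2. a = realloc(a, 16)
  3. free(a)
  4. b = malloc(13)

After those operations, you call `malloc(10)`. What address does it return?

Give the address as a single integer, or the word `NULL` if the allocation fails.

Op 1: a = malloc(6) -> a = 0; heap: [0-5 ALLOC][6-40 FREE]
Op 2: a = realloc(a, 16) -> a = 0; heap: [0-15 ALLOC][16-40 FREE]
Op 3: free(a) -> (freed a); heap: [0-40 FREE]
Op 4: b = malloc(13) -> b = 0; heap: [0-12 ALLOC][13-40 FREE]
malloc(10): first-fit scan over [0-12 ALLOC][13-40 FREE] -> 13

Answer: 13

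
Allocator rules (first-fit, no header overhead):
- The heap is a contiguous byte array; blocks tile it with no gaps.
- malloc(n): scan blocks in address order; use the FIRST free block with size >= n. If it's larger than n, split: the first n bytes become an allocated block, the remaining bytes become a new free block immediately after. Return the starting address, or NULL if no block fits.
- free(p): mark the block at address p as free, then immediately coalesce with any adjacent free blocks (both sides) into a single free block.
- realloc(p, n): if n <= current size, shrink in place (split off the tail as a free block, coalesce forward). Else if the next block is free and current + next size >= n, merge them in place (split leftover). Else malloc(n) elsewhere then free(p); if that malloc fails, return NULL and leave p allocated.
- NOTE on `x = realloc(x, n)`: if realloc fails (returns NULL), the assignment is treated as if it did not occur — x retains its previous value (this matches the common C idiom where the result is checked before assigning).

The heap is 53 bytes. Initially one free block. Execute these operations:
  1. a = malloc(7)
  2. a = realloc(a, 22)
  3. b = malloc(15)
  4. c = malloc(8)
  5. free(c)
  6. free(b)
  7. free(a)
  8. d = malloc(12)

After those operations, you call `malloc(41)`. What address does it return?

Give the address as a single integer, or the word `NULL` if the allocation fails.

Answer: 12

Derivation:
Op 1: a = malloc(7) -> a = 0; heap: [0-6 ALLOC][7-52 FREE]
Op 2: a = realloc(a, 22) -> a = 0; heap: [0-21 ALLOC][22-52 FREE]
Op 3: b = malloc(15) -> b = 22; heap: [0-21 ALLOC][22-36 ALLOC][37-52 FREE]
Op 4: c = malloc(8) -> c = 37; heap: [0-21 ALLOC][22-36 ALLOC][37-44 ALLOC][45-52 FREE]
Op 5: free(c) -> (freed c); heap: [0-21 ALLOC][22-36 ALLOC][37-52 FREE]
Op 6: free(b) -> (freed b); heap: [0-21 ALLOC][22-52 FREE]
Op 7: free(a) -> (freed a); heap: [0-52 FREE]
Op 8: d = malloc(12) -> d = 0; heap: [0-11 ALLOC][12-52 FREE]
malloc(41): first-fit scan over [0-11 ALLOC][12-52 FREE] -> 12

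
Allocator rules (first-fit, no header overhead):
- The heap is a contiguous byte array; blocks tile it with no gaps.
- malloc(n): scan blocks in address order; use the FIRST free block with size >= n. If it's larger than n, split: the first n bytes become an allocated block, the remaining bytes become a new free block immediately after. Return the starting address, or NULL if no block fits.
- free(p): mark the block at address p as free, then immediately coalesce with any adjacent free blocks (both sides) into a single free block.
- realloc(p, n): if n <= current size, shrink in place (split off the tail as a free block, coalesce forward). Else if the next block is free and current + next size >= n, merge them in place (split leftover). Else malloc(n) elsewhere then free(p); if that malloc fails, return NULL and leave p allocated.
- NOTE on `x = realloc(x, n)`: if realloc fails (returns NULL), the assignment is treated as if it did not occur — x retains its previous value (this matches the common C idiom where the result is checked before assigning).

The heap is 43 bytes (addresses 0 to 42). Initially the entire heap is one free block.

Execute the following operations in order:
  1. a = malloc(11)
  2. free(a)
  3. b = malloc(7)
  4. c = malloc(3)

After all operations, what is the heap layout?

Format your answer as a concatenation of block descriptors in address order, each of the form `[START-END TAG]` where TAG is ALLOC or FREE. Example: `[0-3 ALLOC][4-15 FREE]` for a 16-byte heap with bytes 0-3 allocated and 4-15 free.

Answer: [0-6 ALLOC][7-9 ALLOC][10-42 FREE]

Derivation:
Op 1: a = malloc(11) -> a = 0; heap: [0-10 ALLOC][11-42 FREE]
Op 2: free(a) -> (freed a); heap: [0-42 FREE]
Op 3: b = malloc(7) -> b = 0; heap: [0-6 ALLOC][7-42 FREE]
Op 4: c = malloc(3) -> c = 7; heap: [0-6 ALLOC][7-9 ALLOC][10-42 FREE]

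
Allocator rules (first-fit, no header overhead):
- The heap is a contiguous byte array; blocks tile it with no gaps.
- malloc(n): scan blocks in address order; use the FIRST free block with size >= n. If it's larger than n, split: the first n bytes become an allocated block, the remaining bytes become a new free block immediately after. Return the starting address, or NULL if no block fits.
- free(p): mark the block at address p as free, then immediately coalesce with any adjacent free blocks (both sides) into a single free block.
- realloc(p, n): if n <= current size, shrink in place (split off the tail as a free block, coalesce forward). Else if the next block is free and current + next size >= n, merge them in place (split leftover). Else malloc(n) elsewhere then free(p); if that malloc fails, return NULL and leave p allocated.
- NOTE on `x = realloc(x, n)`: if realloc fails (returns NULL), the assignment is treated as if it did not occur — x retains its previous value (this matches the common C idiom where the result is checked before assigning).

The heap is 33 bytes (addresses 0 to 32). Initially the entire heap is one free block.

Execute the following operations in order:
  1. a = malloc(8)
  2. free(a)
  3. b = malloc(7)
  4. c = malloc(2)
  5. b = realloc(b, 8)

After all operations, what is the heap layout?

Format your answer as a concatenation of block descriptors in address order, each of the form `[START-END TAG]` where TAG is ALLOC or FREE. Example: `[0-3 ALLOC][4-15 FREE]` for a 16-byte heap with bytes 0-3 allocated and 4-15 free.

Answer: [0-6 FREE][7-8 ALLOC][9-16 ALLOC][17-32 FREE]

Derivation:
Op 1: a = malloc(8) -> a = 0; heap: [0-7 ALLOC][8-32 FREE]
Op 2: free(a) -> (freed a); heap: [0-32 FREE]
Op 3: b = malloc(7) -> b = 0; heap: [0-6 ALLOC][7-32 FREE]
Op 4: c = malloc(2) -> c = 7; heap: [0-6 ALLOC][7-8 ALLOC][9-32 FREE]
Op 5: b = realloc(b, 8) -> b = 9; heap: [0-6 FREE][7-8 ALLOC][9-16 ALLOC][17-32 FREE]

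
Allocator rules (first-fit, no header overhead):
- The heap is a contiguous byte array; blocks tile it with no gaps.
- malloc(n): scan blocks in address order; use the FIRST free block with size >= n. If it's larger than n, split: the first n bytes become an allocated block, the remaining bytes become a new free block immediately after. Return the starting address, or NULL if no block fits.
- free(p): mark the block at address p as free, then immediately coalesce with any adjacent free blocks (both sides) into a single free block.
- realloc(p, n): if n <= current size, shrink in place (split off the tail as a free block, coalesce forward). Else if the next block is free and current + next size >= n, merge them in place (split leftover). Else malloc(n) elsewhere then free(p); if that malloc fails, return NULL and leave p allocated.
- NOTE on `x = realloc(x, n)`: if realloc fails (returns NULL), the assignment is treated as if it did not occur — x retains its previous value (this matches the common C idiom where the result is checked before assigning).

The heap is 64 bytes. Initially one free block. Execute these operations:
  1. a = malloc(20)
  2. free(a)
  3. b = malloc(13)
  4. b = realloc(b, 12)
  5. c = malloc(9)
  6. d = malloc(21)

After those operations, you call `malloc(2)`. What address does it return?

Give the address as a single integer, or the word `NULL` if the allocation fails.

Op 1: a = malloc(20) -> a = 0; heap: [0-19 ALLOC][20-63 FREE]
Op 2: free(a) -> (freed a); heap: [0-63 FREE]
Op 3: b = malloc(13) -> b = 0; heap: [0-12 ALLOC][13-63 FREE]
Op 4: b = realloc(b, 12) -> b = 0; heap: [0-11 ALLOC][12-63 FREE]
Op 5: c = malloc(9) -> c = 12; heap: [0-11 ALLOC][12-20 ALLOC][21-63 FREE]
Op 6: d = malloc(21) -> d = 21; heap: [0-11 ALLOC][12-20 ALLOC][21-41 ALLOC][42-63 FREE]
malloc(2): first-fit scan over [0-11 ALLOC][12-20 ALLOC][21-41 ALLOC][42-63 FREE] -> 42

Answer: 42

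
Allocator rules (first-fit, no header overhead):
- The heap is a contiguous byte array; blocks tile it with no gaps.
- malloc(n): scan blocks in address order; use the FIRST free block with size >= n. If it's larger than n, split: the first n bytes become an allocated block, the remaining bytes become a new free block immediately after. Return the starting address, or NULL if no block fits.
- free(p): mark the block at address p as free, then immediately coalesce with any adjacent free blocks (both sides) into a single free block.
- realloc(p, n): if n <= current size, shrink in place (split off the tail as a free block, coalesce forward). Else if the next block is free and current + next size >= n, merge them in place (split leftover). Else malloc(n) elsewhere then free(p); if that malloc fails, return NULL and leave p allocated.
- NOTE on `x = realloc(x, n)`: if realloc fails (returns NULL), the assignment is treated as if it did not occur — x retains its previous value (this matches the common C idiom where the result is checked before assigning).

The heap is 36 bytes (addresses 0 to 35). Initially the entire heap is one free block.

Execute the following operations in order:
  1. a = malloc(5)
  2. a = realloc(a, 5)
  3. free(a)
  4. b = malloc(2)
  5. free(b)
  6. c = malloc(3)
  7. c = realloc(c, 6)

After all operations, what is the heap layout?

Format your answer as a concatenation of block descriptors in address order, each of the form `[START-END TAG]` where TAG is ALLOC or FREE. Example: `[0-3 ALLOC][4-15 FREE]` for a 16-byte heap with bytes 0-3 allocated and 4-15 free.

Answer: [0-5 ALLOC][6-35 FREE]

Derivation:
Op 1: a = malloc(5) -> a = 0; heap: [0-4 ALLOC][5-35 FREE]
Op 2: a = realloc(a, 5) -> a = 0; heap: [0-4 ALLOC][5-35 FREE]
Op 3: free(a) -> (freed a); heap: [0-35 FREE]
Op 4: b = malloc(2) -> b = 0; heap: [0-1 ALLOC][2-35 FREE]
Op 5: free(b) -> (freed b); heap: [0-35 FREE]
Op 6: c = malloc(3) -> c = 0; heap: [0-2 ALLOC][3-35 FREE]
Op 7: c = realloc(c, 6) -> c = 0; heap: [0-5 ALLOC][6-35 FREE]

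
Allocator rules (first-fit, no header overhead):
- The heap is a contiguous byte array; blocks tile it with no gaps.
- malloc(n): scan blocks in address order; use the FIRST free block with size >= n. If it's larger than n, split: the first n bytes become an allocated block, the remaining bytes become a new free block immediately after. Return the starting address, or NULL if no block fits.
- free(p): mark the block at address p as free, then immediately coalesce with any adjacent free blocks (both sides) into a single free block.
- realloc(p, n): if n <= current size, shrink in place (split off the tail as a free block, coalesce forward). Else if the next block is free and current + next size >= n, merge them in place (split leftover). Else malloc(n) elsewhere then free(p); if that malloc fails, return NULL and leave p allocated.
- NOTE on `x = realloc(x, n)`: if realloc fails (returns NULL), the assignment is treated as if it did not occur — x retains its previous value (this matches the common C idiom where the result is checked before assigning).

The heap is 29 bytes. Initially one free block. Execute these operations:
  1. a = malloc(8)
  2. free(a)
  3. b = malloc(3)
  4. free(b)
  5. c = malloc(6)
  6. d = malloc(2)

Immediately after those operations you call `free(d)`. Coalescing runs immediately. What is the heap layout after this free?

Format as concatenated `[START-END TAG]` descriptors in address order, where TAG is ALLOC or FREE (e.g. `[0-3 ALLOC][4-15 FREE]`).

Op 1: a = malloc(8) -> a = 0; heap: [0-7 ALLOC][8-28 FREE]
Op 2: free(a) -> (freed a); heap: [0-28 FREE]
Op 3: b = malloc(3) -> b = 0; heap: [0-2 ALLOC][3-28 FREE]
Op 4: free(b) -> (freed b); heap: [0-28 FREE]
Op 5: c = malloc(6) -> c = 0; heap: [0-5 ALLOC][6-28 FREE]
Op 6: d = malloc(2) -> d = 6; heap: [0-5 ALLOC][6-7 ALLOC][8-28 FREE]
free(d): d = 6 -> block [6-7 ALLOC]; mark free, coalesce with adjacent free neighbors -> [0-5 ALLOC][6-28 FREE]

Answer: [0-5 ALLOC][6-28 FREE]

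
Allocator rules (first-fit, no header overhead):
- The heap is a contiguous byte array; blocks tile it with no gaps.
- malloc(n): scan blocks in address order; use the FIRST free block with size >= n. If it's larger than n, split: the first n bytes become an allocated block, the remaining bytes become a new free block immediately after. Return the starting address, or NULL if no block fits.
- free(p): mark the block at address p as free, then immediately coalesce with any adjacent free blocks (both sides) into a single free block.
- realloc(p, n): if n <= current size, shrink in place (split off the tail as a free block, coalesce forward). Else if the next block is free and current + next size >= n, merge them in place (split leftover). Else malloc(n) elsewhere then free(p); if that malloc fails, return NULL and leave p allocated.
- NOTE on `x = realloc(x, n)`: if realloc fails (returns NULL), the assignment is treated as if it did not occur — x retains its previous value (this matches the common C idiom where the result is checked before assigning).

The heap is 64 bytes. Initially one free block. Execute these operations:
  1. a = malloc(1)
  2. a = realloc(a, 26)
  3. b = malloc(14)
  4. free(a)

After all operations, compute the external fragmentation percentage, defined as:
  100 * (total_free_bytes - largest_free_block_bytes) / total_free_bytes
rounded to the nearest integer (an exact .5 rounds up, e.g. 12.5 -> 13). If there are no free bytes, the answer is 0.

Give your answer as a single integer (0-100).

Op 1: a = malloc(1) -> a = 0; heap: [0-0 ALLOC][1-63 FREE]
Op 2: a = realloc(a, 26) -> a = 0; heap: [0-25 ALLOC][26-63 FREE]
Op 3: b = malloc(14) -> b = 26; heap: [0-25 ALLOC][26-39 ALLOC][40-63 FREE]
Op 4: free(a) -> (freed a); heap: [0-25 FREE][26-39 ALLOC][40-63 FREE]
Free blocks: [26 24] total_free=50 largest=26 -> 100*(50-26)/50 = 2400/50 = 48

Answer: 48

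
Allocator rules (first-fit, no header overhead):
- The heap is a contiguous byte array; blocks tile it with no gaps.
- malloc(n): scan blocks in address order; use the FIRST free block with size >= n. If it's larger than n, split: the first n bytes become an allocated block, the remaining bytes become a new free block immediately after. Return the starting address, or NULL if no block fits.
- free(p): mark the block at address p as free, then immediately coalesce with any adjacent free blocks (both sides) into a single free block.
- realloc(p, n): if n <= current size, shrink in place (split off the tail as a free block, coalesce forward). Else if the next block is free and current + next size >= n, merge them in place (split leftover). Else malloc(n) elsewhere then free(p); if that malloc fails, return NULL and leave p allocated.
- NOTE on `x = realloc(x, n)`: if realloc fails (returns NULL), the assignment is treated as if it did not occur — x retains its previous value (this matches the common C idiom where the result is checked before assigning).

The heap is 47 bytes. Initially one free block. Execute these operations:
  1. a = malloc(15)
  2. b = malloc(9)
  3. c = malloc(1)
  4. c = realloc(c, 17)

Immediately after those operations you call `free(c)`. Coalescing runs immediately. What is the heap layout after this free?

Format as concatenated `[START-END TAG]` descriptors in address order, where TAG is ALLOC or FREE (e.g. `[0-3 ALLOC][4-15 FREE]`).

Op 1: a = malloc(15) -> a = 0; heap: [0-14 ALLOC][15-46 FREE]
Op 2: b = malloc(9) -> b = 15; heap: [0-14 ALLOC][15-23 ALLOC][24-46 FREE]
Op 3: c = malloc(1) -> c = 24; heap: [0-14 ALLOC][15-23 ALLOC][24-24 ALLOC][25-46 FREE]
Op 4: c = realloc(c, 17) -> c = 24; heap: [0-14 ALLOC][15-23 ALLOC][24-40 ALLOC][41-46 FREE]
free(c): c = 24 -> block [24-40 ALLOC]; mark free, coalesce with adjacent free neighbors -> [0-14 ALLOC][15-23 ALLOC][24-46 FREE]

Answer: [0-14 ALLOC][15-23 ALLOC][24-46 FREE]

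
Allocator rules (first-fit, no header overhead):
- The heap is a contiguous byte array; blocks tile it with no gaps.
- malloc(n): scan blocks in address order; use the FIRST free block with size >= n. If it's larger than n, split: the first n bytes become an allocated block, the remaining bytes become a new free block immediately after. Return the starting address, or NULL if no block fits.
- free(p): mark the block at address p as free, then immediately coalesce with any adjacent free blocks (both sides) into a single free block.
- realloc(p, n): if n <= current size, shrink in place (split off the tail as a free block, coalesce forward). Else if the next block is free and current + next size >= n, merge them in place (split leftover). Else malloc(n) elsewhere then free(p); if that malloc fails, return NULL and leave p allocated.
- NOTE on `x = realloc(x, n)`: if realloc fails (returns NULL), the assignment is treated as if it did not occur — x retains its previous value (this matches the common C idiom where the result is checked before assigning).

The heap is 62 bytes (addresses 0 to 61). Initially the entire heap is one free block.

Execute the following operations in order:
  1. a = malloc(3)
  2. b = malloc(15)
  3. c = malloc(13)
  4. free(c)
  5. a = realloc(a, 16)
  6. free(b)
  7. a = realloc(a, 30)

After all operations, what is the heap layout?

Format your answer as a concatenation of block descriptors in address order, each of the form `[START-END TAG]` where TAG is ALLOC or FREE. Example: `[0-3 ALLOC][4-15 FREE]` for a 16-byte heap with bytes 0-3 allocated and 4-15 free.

Answer: [0-17 FREE][18-47 ALLOC][48-61 FREE]

Derivation:
Op 1: a = malloc(3) -> a = 0; heap: [0-2 ALLOC][3-61 FREE]
Op 2: b = malloc(15) -> b = 3; heap: [0-2 ALLOC][3-17 ALLOC][18-61 FREE]
Op 3: c = malloc(13) -> c = 18; heap: [0-2 ALLOC][3-17 ALLOC][18-30 ALLOC][31-61 FREE]
Op 4: free(c) -> (freed c); heap: [0-2 ALLOC][3-17 ALLOC][18-61 FREE]
Op 5: a = realloc(a, 16) -> a = 18; heap: [0-2 FREE][3-17 ALLOC][18-33 ALLOC][34-61 FREE]
Op 6: free(b) -> (freed b); heap: [0-17 FREE][18-33 ALLOC][34-61 FREE]
Op 7: a = realloc(a, 30) -> a = 18; heap: [0-17 FREE][18-47 ALLOC][48-61 FREE]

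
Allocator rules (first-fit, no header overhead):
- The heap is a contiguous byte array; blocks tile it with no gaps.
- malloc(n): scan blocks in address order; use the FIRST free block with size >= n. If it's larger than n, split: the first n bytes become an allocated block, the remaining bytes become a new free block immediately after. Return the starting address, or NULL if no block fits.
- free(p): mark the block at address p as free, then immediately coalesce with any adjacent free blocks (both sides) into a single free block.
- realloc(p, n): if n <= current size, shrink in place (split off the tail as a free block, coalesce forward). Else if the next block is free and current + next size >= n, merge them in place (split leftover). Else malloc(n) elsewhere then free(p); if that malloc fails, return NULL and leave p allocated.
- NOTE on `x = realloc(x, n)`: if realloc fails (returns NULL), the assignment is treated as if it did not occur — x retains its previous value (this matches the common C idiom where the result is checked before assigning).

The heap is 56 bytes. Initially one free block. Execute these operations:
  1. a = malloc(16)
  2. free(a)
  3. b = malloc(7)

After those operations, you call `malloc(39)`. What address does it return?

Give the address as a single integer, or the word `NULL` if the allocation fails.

Op 1: a = malloc(16) -> a = 0; heap: [0-15 ALLOC][16-55 FREE]
Op 2: free(a) -> (freed a); heap: [0-55 FREE]
Op 3: b = malloc(7) -> b = 0; heap: [0-6 ALLOC][7-55 FREE]
malloc(39): first-fit scan over [0-6 ALLOC][7-55 FREE] -> 7

Answer: 7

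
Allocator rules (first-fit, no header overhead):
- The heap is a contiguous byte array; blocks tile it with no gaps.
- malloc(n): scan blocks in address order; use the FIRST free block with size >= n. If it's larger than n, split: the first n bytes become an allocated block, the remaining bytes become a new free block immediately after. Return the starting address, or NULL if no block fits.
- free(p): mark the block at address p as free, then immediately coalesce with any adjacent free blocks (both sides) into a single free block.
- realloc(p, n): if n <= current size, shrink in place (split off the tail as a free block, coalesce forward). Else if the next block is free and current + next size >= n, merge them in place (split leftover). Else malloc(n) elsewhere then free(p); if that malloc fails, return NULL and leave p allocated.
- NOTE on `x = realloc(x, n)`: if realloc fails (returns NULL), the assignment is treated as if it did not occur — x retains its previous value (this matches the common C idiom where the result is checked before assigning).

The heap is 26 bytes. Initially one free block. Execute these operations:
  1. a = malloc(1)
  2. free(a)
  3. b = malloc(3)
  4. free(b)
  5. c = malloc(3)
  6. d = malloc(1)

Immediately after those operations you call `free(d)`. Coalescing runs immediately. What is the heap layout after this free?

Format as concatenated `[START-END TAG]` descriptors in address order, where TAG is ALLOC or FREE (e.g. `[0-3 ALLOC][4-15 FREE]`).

Answer: [0-2 ALLOC][3-25 FREE]

Derivation:
Op 1: a = malloc(1) -> a = 0; heap: [0-0 ALLOC][1-25 FREE]
Op 2: free(a) -> (freed a); heap: [0-25 FREE]
Op 3: b = malloc(3) -> b = 0; heap: [0-2 ALLOC][3-25 FREE]
Op 4: free(b) -> (freed b); heap: [0-25 FREE]
Op 5: c = malloc(3) -> c = 0; heap: [0-2 ALLOC][3-25 FREE]
Op 6: d = malloc(1) -> d = 3; heap: [0-2 ALLOC][3-3 ALLOC][4-25 FREE]
free(d): d = 3 -> block [3-3 ALLOC]; mark free, coalesce with adjacent free neighbors -> [0-2 ALLOC][3-25 FREE]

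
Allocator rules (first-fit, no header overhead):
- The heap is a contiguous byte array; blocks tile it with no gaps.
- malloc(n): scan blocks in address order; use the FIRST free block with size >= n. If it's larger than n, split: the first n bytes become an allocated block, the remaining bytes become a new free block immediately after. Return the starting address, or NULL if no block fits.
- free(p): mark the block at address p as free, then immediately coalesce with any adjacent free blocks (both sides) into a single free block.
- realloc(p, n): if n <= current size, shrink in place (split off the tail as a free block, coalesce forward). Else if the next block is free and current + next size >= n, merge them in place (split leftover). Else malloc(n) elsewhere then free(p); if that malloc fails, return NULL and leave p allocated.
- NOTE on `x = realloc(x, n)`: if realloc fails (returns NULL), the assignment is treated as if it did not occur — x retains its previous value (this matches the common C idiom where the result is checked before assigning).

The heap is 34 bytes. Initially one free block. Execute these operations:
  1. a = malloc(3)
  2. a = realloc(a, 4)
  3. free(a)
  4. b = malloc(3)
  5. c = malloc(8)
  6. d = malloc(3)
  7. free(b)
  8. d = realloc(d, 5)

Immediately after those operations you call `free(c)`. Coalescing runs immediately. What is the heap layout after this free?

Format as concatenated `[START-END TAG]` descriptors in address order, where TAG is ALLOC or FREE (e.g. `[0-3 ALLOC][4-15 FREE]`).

Answer: [0-10 FREE][11-15 ALLOC][16-33 FREE]

Derivation:
Op 1: a = malloc(3) -> a = 0; heap: [0-2 ALLOC][3-33 FREE]
Op 2: a = realloc(a, 4) -> a = 0; heap: [0-3 ALLOC][4-33 FREE]
Op 3: free(a) -> (freed a); heap: [0-33 FREE]
Op 4: b = malloc(3) -> b = 0; heap: [0-2 ALLOC][3-33 FREE]
Op 5: c = malloc(8) -> c = 3; heap: [0-2 ALLOC][3-10 ALLOC][11-33 FREE]
Op 6: d = malloc(3) -> d = 11; heap: [0-2 ALLOC][3-10 ALLOC][11-13 ALLOC][14-33 FREE]
Op 7: free(b) -> (freed b); heap: [0-2 FREE][3-10 ALLOC][11-13 ALLOC][14-33 FREE]
Op 8: d = realloc(d, 5) -> d = 11; heap: [0-2 FREE][3-10 ALLOC][11-15 ALLOC][16-33 FREE]
free(c): c = 3 -> block [3-10 ALLOC]; mark free, coalesce with adjacent free neighbors -> [0-10 FREE][11-15 ALLOC][16-33 FREE]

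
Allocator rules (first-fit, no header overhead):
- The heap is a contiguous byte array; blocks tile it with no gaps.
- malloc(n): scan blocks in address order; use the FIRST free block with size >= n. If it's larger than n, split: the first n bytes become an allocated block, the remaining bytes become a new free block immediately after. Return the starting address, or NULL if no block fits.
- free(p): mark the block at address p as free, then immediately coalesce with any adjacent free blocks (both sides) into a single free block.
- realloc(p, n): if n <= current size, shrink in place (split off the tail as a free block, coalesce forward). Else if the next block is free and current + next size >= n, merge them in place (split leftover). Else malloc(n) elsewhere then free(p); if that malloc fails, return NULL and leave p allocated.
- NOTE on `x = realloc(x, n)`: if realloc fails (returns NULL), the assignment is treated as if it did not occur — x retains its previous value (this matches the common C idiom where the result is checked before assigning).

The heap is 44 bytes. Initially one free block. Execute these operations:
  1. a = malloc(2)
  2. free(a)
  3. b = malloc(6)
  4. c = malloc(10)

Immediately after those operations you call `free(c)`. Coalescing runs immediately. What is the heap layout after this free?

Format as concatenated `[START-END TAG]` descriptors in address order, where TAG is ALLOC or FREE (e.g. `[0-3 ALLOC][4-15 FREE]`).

Op 1: a = malloc(2) -> a = 0; heap: [0-1 ALLOC][2-43 FREE]
Op 2: free(a) -> (freed a); heap: [0-43 FREE]
Op 3: b = malloc(6) -> b = 0; heap: [0-5 ALLOC][6-43 FREE]
Op 4: c = malloc(10) -> c = 6; heap: [0-5 ALLOC][6-15 ALLOC][16-43 FREE]
free(c): c = 6 -> block [6-15 ALLOC]; mark free, coalesce with adjacent free neighbors -> [0-5 ALLOC][6-43 FREE]

Answer: [0-5 ALLOC][6-43 FREE]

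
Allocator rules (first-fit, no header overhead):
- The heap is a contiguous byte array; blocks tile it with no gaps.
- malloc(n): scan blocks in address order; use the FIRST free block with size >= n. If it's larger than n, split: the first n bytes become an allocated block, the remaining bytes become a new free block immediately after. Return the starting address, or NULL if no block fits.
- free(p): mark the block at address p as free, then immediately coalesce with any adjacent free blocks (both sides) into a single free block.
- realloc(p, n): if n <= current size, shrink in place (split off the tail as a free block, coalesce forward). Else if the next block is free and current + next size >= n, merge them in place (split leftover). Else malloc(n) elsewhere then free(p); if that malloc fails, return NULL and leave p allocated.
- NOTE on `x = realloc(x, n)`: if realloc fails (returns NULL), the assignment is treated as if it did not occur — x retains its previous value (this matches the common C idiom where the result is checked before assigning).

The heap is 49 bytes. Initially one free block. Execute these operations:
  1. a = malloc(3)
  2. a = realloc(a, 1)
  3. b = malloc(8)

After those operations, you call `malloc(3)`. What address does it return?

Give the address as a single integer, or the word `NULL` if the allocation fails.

Answer: 9

Derivation:
Op 1: a = malloc(3) -> a = 0; heap: [0-2 ALLOC][3-48 FREE]
Op 2: a = realloc(a, 1) -> a = 0; heap: [0-0 ALLOC][1-48 FREE]
Op 3: b = malloc(8) -> b = 1; heap: [0-0 ALLOC][1-8 ALLOC][9-48 FREE]
malloc(3): first-fit scan over [0-0 ALLOC][1-8 ALLOC][9-48 FREE] -> 9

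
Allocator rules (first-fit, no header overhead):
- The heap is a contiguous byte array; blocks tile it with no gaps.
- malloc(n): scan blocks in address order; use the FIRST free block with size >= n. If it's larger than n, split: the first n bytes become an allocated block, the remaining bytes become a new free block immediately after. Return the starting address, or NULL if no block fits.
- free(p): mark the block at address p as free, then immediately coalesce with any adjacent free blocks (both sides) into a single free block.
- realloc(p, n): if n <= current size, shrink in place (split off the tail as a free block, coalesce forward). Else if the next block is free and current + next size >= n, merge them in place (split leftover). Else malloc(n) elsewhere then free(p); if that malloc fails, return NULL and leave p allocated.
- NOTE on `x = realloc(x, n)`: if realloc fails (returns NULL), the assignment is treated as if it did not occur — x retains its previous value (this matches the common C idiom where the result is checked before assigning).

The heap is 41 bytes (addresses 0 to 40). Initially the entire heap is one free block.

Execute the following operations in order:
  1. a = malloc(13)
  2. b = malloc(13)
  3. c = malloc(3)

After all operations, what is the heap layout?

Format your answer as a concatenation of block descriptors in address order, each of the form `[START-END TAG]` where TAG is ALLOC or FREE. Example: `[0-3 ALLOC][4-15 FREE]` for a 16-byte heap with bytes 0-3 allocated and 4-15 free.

Answer: [0-12 ALLOC][13-25 ALLOC][26-28 ALLOC][29-40 FREE]

Derivation:
Op 1: a = malloc(13) -> a = 0; heap: [0-12 ALLOC][13-40 FREE]
Op 2: b = malloc(13) -> b = 13; heap: [0-12 ALLOC][13-25 ALLOC][26-40 FREE]
Op 3: c = malloc(3) -> c = 26; heap: [0-12 ALLOC][13-25 ALLOC][26-28 ALLOC][29-40 FREE]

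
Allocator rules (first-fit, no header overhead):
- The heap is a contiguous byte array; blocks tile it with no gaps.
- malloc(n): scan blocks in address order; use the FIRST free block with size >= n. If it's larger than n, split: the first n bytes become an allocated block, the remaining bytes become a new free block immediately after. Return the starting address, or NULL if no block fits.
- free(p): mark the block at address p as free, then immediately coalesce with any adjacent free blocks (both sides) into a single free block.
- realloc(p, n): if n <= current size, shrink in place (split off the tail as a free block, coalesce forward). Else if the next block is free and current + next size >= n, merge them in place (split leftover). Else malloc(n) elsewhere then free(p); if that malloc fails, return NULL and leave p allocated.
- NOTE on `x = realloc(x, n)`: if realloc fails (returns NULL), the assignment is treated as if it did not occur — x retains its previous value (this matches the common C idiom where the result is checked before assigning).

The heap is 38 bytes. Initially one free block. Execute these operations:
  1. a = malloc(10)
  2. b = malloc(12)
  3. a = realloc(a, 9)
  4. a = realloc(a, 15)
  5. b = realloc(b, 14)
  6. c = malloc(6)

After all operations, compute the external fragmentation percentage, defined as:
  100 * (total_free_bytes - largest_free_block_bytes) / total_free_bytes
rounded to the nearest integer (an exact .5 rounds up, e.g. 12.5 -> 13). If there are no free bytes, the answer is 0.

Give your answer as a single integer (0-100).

Op 1: a = malloc(10) -> a = 0; heap: [0-9 ALLOC][10-37 FREE]
Op 2: b = malloc(12) -> b = 10; heap: [0-9 ALLOC][10-21 ALLOC][22-37 FREE]
Op 3: a = realloc(a, 9) -> a = 0; heap: [0-8 ALLOC][9-9 FREE][10-21 ALLOC][22-37 FREE]
Op 4: a = realloc(a, 15) -> a = 22; heap: [0-9 FREE][10-21 ALLOC][22-36 ALLOC][37-37 FREE]
Op 5: b = realloc(b, 14) -> NULL (b unchanged); heap: [0-9 FREE][10-21 ALLOC][22-36 ALLOC][37-37 FREE]
Op 6: c = malloc(6) -> c = 0; heap: [0-5 ALLOC][6-9 FREE][10-21 ALLOC][22-36 ALLOC][37-37 FREE]
Free blocks: [4 1] total_free=5 largest=4 -> 100*(5-4)/5 = 100/5 = 20

Answer: 20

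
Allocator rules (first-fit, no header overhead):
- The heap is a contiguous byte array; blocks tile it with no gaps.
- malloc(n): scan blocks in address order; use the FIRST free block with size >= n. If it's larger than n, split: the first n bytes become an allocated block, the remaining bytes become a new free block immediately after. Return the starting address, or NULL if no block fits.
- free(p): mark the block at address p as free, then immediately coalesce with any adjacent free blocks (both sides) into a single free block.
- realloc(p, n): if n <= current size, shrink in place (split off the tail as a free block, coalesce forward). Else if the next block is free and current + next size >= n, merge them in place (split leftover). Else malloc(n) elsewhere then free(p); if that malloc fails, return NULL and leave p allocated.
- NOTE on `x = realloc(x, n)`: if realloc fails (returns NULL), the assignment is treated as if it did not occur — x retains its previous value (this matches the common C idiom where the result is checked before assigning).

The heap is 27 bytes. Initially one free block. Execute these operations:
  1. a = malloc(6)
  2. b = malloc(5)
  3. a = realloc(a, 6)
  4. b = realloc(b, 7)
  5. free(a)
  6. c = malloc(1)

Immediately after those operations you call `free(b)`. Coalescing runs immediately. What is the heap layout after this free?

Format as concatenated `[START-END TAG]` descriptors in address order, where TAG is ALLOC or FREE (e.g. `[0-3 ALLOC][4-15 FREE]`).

Op 1: a = malloc(6) -> a = 0; heap: [0-5 ALLOC][6-26 FREE]
Op 2: b = malloc(5) -> b = 6; heap: [0-5 ALLOC][6-10 ALLOC][11-26 FREE]
Op 3: a = realloc(a, 6) -> a = 0; heap: [0-5 ALLOC][6-10 ALLOC][11-26 FREE]
Op 4: b = realloc(b, 7) -> b = 6; heap: [0-5 ALLOC][6-12 ALLOC][13-26 FREE]
Op 5: free(a) -> (freed a); heap: [0-5 FREE][6-12 ALLOC][13-26 FREE]
Op 6: c = malloc(1) -> c = 0; heap: [0-0 ALLOC][1-5 FREE][6-12 ALLOC][13-26 FREE]
free(b): b = 6 -> block [6-12 ALLOC]; mark free, coalesce with adjacent free neighbors -> [0-0 ALLOC][1-26 FREE]

Answer: [0-0 ALLOC][1-26 FREE]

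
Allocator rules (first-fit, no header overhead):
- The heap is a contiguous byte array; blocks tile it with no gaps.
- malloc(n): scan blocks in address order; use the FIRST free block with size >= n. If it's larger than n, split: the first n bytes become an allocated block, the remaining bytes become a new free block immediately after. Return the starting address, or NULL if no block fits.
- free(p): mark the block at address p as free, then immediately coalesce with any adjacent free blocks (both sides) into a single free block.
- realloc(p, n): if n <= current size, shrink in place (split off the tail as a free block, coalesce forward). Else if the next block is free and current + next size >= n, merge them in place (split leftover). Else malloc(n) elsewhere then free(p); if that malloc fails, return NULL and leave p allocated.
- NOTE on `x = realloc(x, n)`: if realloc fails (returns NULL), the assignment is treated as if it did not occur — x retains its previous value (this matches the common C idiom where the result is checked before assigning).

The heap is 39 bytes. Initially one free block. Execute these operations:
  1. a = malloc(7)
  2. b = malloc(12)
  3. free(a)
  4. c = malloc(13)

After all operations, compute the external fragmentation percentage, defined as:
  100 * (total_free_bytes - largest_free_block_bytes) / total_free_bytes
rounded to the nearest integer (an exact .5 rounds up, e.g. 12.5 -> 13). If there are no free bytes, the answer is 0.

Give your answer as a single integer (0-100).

Op 1: a = malloc(7) -> a = 0; heap: [0-6 ALLOC][7-38 FREE]
Op 2: b = malloc(12) -> b = 7; heap: [0-6 ALLOC][7-18 ALLOC][19-38 FREE]
Op 3: free(a) -> (freed a); heap: [0-6 FREE][7-18 ALLOC][19-38 FREE]
Op 4: c = malloc(13) -> c = 19; heap: [0-6 FREE][7-18 ALLOC][19-31 ALLOC][32-38 FREE]
Free blocks: [7 7] total_free=14 largest=7 -> 100*(14-7)/14 = 700/14 = 50

Answer: 50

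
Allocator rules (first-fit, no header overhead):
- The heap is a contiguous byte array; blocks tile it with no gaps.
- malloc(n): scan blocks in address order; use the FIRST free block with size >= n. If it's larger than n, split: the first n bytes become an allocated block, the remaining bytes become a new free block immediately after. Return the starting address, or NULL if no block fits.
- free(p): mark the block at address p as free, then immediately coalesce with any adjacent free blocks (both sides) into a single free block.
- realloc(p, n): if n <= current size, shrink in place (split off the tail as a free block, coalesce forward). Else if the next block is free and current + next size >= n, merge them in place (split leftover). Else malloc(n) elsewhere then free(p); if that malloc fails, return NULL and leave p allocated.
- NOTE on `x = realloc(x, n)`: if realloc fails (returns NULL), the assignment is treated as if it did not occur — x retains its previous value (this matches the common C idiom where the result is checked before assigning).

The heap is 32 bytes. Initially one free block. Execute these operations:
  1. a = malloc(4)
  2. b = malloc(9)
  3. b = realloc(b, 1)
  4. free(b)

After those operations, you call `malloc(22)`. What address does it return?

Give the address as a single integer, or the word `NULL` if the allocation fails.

Answer: 4

Derivation:
Op 1: a = malloc(4) -> a = 0; heap: [0-3 ALLOC][4-31 FREE]
Op 2: b = malloc(9) -> b = 4; heap: [0-3 ALLOC][4-12 ALLOC][13-31 FREE]
Op 3: b = realloc(b, 1) -> b = 4; heap: [0-3 ALLOC][4-4 ALLOC][5-31 FREE]
Op 4: free(b) -> (freed b); heap: [0-3 ALLOC][4-31 FREE]
malloc(22): first-fit scan over [0-3 ALLOC][4-31 FREE] -> 4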